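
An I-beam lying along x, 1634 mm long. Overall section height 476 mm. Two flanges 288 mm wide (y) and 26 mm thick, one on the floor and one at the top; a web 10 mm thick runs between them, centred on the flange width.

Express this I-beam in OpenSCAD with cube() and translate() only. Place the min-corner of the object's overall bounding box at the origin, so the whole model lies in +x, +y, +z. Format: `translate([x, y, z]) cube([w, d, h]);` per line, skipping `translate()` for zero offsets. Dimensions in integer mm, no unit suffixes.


cube([1634, 288, 26]);
translate([0, 139, 26]) cube([1634, 10, 424]);
translate([0, 0, 450]) cube([1634, 288, 26]);


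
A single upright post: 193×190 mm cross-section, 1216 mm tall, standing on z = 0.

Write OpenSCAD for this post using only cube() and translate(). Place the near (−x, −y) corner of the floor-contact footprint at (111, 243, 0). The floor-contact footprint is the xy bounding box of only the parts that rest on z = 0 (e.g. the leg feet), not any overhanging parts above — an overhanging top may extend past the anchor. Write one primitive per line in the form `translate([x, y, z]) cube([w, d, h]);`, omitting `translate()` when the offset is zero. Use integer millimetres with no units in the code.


translate([111, 243, 0]) cube([193, 190, 1216]);


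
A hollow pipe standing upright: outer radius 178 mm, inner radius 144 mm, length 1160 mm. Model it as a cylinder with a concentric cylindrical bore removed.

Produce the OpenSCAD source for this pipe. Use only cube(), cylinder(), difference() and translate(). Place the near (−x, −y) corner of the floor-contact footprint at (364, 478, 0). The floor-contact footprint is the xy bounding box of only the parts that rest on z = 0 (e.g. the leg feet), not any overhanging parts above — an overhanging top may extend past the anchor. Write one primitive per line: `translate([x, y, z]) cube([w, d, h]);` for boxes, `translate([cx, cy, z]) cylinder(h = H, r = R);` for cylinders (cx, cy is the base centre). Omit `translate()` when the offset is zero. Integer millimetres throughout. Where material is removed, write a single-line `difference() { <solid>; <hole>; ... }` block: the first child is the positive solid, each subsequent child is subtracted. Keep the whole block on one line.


difference() { translate([542, 656, 0]) cylinder(h = 1160, r = 178); translate([542, 656, 0]) cylinder(h = 1160, r = 144); }


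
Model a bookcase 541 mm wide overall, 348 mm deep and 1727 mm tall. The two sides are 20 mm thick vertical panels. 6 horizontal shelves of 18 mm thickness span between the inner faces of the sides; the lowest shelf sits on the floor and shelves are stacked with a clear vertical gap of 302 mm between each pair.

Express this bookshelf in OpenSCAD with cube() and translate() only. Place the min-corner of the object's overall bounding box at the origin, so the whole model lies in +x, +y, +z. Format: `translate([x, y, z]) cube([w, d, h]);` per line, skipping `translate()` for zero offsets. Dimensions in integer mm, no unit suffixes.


cube([20, 348, 1727]);
translate([521, 0, 0]) cube([20, 348, 1727]);
translate([20, 0, 0]) cube([501, 348, 18]);
translate([20, 0, 320]) cube([501, 348, 18]);
translate([20, 0, 640]) cube([501, 348, 18]);
translate([20, 0, 960]) cube([501, 348, 18]);
translate([20, 0, 1280]) cube([501, 348, 18]);
translate([20, 0, 1600]) cube([501, 348, 18]);


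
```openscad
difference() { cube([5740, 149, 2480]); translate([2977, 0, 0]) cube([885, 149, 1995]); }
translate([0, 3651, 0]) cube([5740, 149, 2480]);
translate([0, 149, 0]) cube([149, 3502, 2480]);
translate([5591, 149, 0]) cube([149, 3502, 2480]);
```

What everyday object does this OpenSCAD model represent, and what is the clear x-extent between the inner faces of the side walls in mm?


A single room. The interior width is 5442 mm.

Four walls enclosing a rectangle with a door in the front wall — a room. Outside width 5740 minus two 149 mm walls gives 5442 mm.


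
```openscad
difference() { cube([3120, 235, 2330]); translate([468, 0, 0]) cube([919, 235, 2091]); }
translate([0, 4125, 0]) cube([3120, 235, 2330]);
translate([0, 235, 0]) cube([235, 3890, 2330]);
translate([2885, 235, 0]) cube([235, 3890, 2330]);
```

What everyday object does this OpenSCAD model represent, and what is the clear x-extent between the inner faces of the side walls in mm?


A single room. The interior width is 2650 mm.

Four walls enclosing a rectangle with a door in the front wall — a room. Outside width 3120 minus two 235 mm walls gives 2650 mm.


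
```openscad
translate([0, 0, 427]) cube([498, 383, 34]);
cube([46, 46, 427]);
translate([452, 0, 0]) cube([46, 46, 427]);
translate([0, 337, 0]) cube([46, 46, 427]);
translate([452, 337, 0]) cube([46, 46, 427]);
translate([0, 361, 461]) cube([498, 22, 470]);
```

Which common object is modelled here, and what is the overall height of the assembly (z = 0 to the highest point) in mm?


A chair. The overall height is 931 mm.

A slab on four corner posts with a tall panel at the back — a chair. The seat slab sits at z = 427 with thickness 34, and the 470 mm backrest starts at the seat top, so the overall height is 427 + 34 + 470 = 931 mm.


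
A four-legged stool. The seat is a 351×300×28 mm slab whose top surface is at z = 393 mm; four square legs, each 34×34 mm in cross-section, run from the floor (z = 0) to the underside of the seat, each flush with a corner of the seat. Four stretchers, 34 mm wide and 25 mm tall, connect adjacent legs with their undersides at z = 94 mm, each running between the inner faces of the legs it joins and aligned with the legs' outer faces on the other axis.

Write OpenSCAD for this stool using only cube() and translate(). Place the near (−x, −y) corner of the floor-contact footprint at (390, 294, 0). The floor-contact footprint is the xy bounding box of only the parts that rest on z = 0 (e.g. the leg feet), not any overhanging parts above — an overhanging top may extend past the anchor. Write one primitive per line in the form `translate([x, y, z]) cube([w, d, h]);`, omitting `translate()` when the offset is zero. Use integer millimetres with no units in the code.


translate([390, 294, 365]) cube([351, 300, 28]);
translate([390, 294, 0]) cube([34, 34, 365]);
translate([707, 294, 0]) cube([34, 34, 365]);
translate([390, 560, 0]) cube([34, 34, 365]);
translate([707, 560, 0]) cube([34, 34, 365]);
translate([424, 294, 94]) cube([283, 34, 25]);
translate([424, 560, 94]) cube([283, 34, 25]);
translate([390, 328, 94]) cube([34, 232, 25]);
translate([707, 328, 94]) cube([34, 232, 25]);


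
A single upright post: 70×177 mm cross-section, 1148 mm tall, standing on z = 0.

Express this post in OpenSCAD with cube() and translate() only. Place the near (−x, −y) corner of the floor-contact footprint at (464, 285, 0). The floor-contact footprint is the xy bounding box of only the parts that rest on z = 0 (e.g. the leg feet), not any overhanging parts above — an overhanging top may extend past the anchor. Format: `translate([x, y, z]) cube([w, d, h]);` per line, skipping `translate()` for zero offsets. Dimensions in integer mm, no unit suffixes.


translate([464, 285, 0]) cube([70, 177, 1148]);


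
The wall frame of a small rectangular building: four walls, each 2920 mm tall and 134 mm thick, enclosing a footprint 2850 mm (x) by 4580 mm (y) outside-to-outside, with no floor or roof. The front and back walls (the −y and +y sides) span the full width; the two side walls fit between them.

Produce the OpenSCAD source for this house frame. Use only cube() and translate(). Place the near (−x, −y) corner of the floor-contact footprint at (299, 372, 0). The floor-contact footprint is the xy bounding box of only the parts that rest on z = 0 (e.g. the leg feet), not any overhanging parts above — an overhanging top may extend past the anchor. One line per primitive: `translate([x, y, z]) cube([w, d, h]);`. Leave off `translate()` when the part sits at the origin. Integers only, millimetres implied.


translate([299, 372, 0]) cube([2850, 134, 2920]);
translate([299, 4818, 0]) cube([2850, 134, 2920]);
translate([299, 506, 0]) cube([134, 4312, 2920]);
translate([3015, 506, 0]) cube([134, 4312, 2920]);


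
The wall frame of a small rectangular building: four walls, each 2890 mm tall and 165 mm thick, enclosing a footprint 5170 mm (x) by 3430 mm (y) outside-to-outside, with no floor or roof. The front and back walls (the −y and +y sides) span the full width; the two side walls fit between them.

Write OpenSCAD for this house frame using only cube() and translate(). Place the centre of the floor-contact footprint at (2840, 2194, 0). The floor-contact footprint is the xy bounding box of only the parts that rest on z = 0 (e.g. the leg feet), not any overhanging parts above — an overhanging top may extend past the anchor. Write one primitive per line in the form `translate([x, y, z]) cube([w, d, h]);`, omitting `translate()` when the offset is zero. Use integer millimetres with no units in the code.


translate([255, 479, 0]) cube([5170, 165, 2890]);
translate([255, 3744, 0]) cube([5170, 165, 2890]);
translate([255, 644, 0]) cube([165, 3100, 2890]);
translate([5260, 644, 0]) cube([165, 3100, 2890]);


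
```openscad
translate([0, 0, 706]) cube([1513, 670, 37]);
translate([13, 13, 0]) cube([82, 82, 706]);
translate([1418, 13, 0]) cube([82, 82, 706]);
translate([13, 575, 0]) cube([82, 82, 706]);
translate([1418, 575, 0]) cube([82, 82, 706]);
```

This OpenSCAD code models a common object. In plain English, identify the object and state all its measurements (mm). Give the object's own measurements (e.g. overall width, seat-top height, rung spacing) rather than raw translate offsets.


A rectangular dining table. The top is 1513×670×37 mm with its upper surface at z = 743 mm. It stands on four 82×82 mm square legs, each inset 13 mm from the nearest pair of top edges, running from the floor to the underside of the top.


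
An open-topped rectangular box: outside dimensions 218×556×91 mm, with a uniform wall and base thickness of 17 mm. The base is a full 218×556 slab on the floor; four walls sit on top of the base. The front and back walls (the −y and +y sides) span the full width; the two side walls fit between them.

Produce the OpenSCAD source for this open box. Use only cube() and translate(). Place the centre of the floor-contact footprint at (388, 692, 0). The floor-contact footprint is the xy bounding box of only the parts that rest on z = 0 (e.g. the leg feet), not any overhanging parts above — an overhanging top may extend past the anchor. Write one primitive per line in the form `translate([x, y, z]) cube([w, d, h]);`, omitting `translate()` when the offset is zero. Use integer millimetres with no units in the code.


translate([279, 414, 0]) cube([218, 556, 17]);
translate([279, 414, 17]) cube([218, 17, 74]);
translate([279, 953, 17]) cube([218, 17, 74]);
translate([279, 431, 17]) cube([17, 522, 74]);
translate([480, 431, 17]) cube([17, 522, 74]);


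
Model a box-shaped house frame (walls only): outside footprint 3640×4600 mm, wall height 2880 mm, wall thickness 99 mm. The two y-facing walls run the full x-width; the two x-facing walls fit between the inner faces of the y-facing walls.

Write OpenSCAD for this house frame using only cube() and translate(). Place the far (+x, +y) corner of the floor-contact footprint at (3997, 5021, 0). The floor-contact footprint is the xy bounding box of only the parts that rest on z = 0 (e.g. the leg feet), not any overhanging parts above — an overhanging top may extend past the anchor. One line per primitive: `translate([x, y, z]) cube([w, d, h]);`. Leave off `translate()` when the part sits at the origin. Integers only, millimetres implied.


translate([357, 421, 0]) cube([3640, 99, 2880]);
translate([357, 4922, 0]) cube([3640, 99, 2880]);
translate([357, 520, 0]) cube([99, 4402, 2880]);
translate([3898, 520, 0]) cube([99, 4402, 2880]);


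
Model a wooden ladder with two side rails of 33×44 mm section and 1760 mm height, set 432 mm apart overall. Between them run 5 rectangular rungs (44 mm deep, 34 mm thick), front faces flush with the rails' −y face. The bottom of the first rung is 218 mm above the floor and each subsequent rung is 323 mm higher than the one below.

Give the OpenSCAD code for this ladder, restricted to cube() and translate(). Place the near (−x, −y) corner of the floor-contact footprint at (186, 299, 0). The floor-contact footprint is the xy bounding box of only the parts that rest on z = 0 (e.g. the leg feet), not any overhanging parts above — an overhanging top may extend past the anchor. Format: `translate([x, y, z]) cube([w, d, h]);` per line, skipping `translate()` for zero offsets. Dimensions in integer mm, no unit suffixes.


// rung span = 432 - 2*33 = 366
// rung[k] z = 218 + k*323
translate([186, 299, 0]) cube([33, 44, 1760]);
translate([585, 299, 0]) cube([33, 44, 1760]);
translate([219, 299, 218]) cube([366, 44, 34]);
translate([219, 299, 541]) cube([366, 44, 34]);
translate([219, 299, 864]) cube([366, 44, 34]);
translate([219, 299, 1187]) cube([366, 44, 34]);
translate([219, 299, 1510]) cube([366, 44, 34]);


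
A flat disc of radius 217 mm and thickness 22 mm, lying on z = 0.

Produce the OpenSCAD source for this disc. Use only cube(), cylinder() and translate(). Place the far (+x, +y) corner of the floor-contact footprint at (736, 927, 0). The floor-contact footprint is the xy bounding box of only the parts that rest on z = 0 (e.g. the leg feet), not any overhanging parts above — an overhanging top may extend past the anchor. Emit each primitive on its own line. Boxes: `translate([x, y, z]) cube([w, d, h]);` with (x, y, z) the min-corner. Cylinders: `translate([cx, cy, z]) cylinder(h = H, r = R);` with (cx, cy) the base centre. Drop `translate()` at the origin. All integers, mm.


translate([519, 710, 0]) cylinder(h = 22, r = 217);


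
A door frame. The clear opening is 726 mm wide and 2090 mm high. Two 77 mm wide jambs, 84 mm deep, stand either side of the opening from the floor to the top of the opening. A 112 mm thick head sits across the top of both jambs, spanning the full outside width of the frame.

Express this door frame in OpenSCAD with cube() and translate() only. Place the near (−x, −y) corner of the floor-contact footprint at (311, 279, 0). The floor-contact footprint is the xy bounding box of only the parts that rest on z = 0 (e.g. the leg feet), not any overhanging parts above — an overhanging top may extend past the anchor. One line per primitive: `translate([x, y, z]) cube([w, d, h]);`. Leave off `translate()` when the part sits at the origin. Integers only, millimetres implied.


translate([311, 279, 0]) cube([77, 84, 2090]);
translate([1114, 279, 0]) cube([77, 84, 2090]);
translate([311, 279, 2090]) cube([880, 84, 112]);


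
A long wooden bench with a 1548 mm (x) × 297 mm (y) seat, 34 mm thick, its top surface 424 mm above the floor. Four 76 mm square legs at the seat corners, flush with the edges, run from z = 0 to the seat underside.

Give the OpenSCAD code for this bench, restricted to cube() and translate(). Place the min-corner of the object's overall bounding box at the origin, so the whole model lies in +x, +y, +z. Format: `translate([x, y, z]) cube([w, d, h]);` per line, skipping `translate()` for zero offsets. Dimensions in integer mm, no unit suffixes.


// leg_h = 424 − 34 = 390
translate([0, 0, 390]) cube([1548, 297, 34]);
cube([76, 76, 390]);
translate([0, 221, 0]) cube([76, 76, 390]);
translate([1472, 0, 0]) cube([76, 76, 390]);
translate([1472, 221, 0]) cube([76, 76, 390]);


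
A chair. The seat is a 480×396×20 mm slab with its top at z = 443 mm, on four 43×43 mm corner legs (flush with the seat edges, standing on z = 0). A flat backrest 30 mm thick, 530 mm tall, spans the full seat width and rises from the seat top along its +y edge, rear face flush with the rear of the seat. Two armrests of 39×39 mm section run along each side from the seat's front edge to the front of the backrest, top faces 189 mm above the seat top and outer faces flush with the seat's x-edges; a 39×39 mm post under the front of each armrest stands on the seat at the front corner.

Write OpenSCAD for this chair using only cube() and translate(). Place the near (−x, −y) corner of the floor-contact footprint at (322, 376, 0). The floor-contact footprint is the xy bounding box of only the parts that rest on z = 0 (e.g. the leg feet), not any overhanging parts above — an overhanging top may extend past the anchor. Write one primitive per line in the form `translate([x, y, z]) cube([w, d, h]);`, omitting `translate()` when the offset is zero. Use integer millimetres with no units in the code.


translate([322, 376, 423]) cube([480, 396, 20]);
translate([322, 376, 0]) cube([43, 43, 423]);
translate([759, 376, 0]) cube([43, 43, 423]);
translate([322, 729, 0]) cube([43, 43, 423]);
translate([759, 729, 0]) cube([43, 43, 423]);
translate([322, 742, 443]) cube([480, 30, 530]);
translate([322, 376, 593]) cube([39, 366, 39]);
translate([763, 376, 593]) cube([39, 366, 39]);
translate([322, 376, 443]) cube([39, 39, 150]);
translate([763, 376, 443]) cube([39, 39, 150]);


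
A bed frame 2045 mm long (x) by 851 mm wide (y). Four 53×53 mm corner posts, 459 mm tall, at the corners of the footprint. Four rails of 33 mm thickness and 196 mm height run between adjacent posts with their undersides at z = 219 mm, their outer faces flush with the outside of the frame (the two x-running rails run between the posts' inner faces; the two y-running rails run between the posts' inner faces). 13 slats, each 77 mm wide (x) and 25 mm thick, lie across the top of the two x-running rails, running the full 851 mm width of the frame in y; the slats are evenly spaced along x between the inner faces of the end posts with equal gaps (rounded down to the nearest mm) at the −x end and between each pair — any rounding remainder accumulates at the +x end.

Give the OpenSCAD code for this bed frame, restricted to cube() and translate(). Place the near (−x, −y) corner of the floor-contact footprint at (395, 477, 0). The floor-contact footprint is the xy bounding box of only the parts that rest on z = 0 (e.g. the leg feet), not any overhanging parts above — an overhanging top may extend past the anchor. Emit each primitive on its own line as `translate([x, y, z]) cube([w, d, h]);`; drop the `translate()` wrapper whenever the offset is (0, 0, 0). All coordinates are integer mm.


// slat z = rail_z + rail_h = 219 + 196 = 415
// slat gap = ⌊(1939 − 13·77) / 14⌋ = 67
translate([395, 477, 0]) cube([53, 53, 459]);
translate([395, 1275, 0]) cube([53, 53, 459]);
translate([2387, 477, 0]) cube([53, 53, 459]);
translate([2387, 1275, 0]) cube([53, 53, 459]);
translate([448, 477, 219]) cube([1939, 33, 196]);
translate([448, 1295, 219]) cube([1939, 33, 196]);
translate([395, 530, 219]) cube([33, 745, 196]);
translate([2407, 530, 219]) cube([33, 745, 196]);
translate([515, 477, 415]) cube([77, 851, 25]);
translate([659, 477, 415]) cube([77, 851, 25]);
translate([803, 477, 415]) cube([77, 851, 25]);
translate([947, 477, 415]) cube([77, 851, 25]);
translate([1091, 477, 415]) cube([77, 851, 25]);
translate([1235, 477, 415]) cube([77, 851, 25]);
translate([1379, 477, 415]) cube([77, 851, 25]);
translate([1523, 477, 415]) cube([77, 851, 25]);
translate([1667, 477, 415]) cube([77, 851, 25]);
translate([1811, 477, 415]) cube([77, 851, 25]);
translate([1955, 477, 415]) cube([77, 851, 25]);
translate([2099, 477, 415]) cube([77, 851, 25]);
translate([2243, 477, 415]) cube([77, 851, 25]);


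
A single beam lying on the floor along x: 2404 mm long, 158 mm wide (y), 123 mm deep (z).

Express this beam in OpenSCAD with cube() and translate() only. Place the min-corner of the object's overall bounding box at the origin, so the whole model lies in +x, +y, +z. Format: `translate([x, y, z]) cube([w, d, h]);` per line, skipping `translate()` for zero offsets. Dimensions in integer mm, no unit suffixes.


cube([2404, 158, 123]);


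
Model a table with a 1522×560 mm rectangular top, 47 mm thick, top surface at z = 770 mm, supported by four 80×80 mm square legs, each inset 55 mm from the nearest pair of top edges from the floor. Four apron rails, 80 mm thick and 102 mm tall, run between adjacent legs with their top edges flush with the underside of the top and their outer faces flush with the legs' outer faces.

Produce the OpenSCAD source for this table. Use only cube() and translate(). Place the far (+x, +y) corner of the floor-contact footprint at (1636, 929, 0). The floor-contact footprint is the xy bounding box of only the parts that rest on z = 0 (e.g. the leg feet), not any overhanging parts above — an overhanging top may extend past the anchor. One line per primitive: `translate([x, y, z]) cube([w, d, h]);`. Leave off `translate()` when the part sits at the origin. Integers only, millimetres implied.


// leg_h = 770 - 47 = 723
// apron z = 723 - 102 = 621
translate([169, 424, 723]) cube([1522, 560, 47]);
translate([224, 479, 0]) cube([80, 80, 723]);
translate([1556, 479, 0]) cube([80, 80, 723]);
translate([224, 849, 0]) cube([80, 80, 723]);
translate([1556, 849, 0]) cube([80, 80, 723]);
translate([304, 479, 621]) cube([1252, 80, 102]);
translate([304, 849, 621]) cube([1252, 80, 102]);
translate([224, 559, 621]) cube([80, 290, 102]);
translate([1556, 559, 621]) cube([80, 290, 102]);


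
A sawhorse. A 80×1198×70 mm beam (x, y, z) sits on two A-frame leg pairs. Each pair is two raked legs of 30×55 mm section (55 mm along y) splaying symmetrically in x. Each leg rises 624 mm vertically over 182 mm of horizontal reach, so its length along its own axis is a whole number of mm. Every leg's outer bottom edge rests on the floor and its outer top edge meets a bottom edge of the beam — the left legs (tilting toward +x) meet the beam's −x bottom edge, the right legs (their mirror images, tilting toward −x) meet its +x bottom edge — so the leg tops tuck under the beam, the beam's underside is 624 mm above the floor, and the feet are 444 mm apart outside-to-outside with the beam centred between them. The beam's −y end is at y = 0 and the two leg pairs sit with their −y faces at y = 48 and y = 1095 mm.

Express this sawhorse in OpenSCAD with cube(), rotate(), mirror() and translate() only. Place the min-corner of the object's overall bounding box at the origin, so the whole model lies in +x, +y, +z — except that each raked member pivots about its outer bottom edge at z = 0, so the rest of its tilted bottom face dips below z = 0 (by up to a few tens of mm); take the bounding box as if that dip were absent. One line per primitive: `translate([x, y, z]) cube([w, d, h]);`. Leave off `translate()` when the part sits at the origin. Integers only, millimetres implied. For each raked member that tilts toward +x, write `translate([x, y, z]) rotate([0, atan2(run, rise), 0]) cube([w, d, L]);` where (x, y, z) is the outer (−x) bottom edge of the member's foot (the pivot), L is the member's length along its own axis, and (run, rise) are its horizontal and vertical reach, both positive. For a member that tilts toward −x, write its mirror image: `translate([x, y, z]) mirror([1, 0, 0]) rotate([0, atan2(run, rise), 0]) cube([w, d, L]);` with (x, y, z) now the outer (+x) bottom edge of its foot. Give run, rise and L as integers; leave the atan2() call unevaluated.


translate([182, 0, 624]) cube([80, 1198, 70]);
translate([0, 48, 0]) rotate([0, atan2(182, 624), 0]) cube([30, 55, 650]);
translate([444, 48, 0]) mirror([1, 0, 0]) rotate([0, atan2(182, 624), 0]) cube([30, 55, 650]);
translate([0, 1095, 0]) rotate([0, atan2(182, 624), 0]) cube([30, 55, 650]);
translate([444, 1095, 0]) mirror([1, 0, 0]) rotate([0, atan2(182, 624), 0]) cube([30, 55, 650]);


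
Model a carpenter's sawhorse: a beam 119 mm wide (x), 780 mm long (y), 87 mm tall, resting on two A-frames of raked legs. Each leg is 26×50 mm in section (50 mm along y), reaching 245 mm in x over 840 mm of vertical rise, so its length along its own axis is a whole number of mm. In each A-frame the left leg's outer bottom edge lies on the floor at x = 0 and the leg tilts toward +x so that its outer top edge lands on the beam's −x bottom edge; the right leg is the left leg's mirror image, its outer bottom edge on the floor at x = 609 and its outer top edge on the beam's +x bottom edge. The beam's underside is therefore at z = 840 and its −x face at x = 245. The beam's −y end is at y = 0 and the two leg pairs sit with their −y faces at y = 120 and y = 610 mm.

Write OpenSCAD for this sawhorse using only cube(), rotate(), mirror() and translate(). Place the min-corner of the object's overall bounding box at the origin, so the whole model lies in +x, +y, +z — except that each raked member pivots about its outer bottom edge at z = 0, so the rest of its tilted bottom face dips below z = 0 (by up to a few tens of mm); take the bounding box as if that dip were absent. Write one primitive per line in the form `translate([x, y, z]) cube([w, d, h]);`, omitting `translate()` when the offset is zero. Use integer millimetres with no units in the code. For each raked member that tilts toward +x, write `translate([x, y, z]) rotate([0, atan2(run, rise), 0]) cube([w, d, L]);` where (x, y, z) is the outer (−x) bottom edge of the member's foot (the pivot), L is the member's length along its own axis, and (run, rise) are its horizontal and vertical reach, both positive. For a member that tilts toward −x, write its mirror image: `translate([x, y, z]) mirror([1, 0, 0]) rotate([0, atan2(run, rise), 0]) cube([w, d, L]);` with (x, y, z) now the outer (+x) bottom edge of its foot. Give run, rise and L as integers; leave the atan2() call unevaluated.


// leg length = √(245² + 840²) = 875
// right-leg outer foot x = 2·245 + 119 = 609
// beam min-corner = (245, 0, 840)
translate([245, 0, 840]) cube([119, 780, 87]);
translate([0, 120, 0]) rotate([0, atan2(245, 840), 0]) cube([26, 50, 875]);
translate([609, 120, 0]) mirror([1, 0, 0]) rotate([0, atan2(245, 840), 0]) cube([26, 50, 875]);
translate([0, 610, 0]) rotate([0, atan2(245, 840), 0]) cube([26, 50, 875]);
translate([609, 610, 0]) mirror([1, 0, 0]) rotate([0, atan2(245, 840), 0]) cube([26, 50, 875]);


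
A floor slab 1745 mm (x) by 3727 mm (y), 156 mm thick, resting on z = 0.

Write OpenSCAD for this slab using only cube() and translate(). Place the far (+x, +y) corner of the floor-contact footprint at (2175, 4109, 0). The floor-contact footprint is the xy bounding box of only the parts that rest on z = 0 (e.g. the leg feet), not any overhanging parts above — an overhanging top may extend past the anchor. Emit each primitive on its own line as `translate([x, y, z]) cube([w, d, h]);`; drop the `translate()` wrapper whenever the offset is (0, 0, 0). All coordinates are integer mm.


translate([430, 382, 0]) cube([1745, 3727, 156]);


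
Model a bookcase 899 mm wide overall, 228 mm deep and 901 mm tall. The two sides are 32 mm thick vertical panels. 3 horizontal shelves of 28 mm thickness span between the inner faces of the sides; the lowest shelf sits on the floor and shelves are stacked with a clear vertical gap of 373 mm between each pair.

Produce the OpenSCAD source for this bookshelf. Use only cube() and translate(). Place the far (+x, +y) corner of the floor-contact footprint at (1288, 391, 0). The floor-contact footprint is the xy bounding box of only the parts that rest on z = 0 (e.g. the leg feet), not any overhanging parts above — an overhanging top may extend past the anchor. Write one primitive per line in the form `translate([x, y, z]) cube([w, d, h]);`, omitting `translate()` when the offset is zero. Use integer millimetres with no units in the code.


translate([389, 163, 0]) cube([32, 228, 901]);
translate([1256, 163, 0]) cube([32, 228, 901]);
translate([421, 163, 0]) cube([835, 228, 28]);
translate([421, 163, 401]) cube([835, 228, 28]);
translate([421, 163, 802]) cube([835, 228, 28]);


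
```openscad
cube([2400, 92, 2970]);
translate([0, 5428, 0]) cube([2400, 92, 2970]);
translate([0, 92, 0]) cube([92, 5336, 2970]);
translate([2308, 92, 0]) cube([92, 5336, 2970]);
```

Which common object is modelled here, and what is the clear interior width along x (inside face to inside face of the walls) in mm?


A house (or room) frame. The interior width is 2216 mm.

Four 2970 mm walls enclosing a rectangle with no floor or roof — a room or house frame. Outside width is 2400 mm and wall thickness is 92 mm, so the interior width is 2400 − 2 × 92 = 2216 mm.


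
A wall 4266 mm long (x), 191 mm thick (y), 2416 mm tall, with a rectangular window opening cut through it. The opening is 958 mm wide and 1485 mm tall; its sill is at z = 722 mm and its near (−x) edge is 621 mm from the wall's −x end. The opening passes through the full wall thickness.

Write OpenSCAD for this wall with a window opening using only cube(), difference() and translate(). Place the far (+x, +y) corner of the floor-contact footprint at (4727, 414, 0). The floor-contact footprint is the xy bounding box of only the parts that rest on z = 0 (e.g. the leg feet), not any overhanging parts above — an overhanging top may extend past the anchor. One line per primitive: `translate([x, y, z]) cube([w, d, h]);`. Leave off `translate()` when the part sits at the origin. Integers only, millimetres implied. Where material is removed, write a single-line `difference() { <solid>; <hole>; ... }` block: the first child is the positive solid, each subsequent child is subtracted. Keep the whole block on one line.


difference() { translate([461, 223, 0]) cube([4266, 191, 2416]); translate([1082, 223, 722]) cube([958, 191, 1485]); }


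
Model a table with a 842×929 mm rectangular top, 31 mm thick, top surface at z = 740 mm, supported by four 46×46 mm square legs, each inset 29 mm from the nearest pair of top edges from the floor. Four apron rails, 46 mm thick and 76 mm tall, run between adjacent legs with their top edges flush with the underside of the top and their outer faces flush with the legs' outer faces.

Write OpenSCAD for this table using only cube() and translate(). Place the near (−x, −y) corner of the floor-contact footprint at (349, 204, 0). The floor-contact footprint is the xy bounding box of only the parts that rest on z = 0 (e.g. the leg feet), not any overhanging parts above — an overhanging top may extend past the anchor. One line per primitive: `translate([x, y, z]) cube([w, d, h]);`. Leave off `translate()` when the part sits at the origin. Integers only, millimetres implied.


translate([320, 175, 709]) cube([842, 929, 31]);
translate([349, 204, 0]) cube([46, 46, 709]);
translate([1087, 204, 0]) cube([46, 46, 709]);
translate([349, 1029, 0]) cube([46, 46, 709]);
translate([1087, 1029, 0]) cube([46, 46, 709]);
translate([395, 204, 633]) cube([692, 46, 76]);
translate([395, 1029, 633]) cube([692, 46, 76]);
translate([349, 250, 633]) cube([46, 779, 76]);
translate([1087, 250, 633]) cube([46, 779, 76]);


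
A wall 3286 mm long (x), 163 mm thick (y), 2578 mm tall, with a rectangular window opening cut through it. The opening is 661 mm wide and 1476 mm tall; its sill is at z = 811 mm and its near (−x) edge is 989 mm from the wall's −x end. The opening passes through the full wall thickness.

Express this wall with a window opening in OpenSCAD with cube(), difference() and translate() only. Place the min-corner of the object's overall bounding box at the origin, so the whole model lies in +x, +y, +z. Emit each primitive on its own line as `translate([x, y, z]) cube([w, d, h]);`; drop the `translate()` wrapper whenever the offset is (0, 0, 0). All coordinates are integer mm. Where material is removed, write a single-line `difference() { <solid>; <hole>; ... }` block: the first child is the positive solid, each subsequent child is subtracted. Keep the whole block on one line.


difference() { cube([3286, 163, 2578]); translate([989, 0, 811]) cube([661, 163, 1476]); }


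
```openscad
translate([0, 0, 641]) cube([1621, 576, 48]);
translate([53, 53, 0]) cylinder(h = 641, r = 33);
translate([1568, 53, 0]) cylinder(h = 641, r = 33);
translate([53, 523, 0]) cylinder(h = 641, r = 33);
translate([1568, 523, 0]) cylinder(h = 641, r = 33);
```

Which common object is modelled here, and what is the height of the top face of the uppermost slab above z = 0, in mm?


A table. The table height is 689 mm.

A 1621×576×48 slab sits at z = 641 on four Ø66 mm round legs — a table. The top surface is at 641 + 48 = 689 mm.


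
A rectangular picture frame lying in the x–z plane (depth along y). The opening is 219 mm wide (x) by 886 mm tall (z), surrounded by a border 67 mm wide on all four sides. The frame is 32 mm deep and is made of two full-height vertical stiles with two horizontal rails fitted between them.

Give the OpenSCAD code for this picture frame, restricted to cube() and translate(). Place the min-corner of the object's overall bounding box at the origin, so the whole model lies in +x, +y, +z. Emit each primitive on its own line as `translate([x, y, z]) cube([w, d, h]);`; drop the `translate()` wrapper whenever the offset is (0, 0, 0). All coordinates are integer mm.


cube([67, 32, 1020]);
translate([286, 0, 0]) cube([67, 32, 1020]);
translate([67, 0, 0]) cube([219, 32, 67]);
translate([67, 0, 953]) cube([219, 32, 67]);


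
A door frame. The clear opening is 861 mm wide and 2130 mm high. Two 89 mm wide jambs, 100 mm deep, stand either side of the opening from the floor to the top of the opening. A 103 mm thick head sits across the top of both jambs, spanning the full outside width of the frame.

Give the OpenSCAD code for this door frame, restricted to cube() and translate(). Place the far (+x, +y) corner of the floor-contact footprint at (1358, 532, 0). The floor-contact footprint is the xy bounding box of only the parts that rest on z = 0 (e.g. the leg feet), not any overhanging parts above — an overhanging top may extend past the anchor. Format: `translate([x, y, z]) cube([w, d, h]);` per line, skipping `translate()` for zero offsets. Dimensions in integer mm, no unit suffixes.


translate([319, 432, 0]) cube([89, 100, 2130]);
translate([1269, 432, 0]) cube([89, 100, 2130]);
translate([319, 432, 2130]) cube([1039, 100, 103]);


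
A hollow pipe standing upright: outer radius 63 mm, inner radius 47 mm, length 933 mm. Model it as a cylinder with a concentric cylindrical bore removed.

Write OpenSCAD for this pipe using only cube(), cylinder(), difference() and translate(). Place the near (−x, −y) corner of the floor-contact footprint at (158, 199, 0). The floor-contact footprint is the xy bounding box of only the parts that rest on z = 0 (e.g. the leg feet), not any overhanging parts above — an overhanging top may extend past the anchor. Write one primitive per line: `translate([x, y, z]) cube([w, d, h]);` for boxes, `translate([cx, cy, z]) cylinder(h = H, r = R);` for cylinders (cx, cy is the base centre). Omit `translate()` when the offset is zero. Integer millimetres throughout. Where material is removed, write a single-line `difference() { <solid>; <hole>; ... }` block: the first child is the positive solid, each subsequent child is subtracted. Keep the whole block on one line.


difference() { translate([221, 262, 0]) cylinder(h = 933, r = 63); translate([221, 262, 0]) cylinder(h = 933, r = 47); }


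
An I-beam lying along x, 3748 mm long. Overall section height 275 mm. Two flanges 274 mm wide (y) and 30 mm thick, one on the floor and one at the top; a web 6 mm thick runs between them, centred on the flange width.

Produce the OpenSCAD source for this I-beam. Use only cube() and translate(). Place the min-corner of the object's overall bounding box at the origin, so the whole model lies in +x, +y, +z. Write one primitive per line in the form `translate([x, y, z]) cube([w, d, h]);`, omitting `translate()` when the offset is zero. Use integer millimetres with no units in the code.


cube([3748, 274, 30]);
translate([0, 134, 30]) cube([3748, 6, 215]);
translate([0, 0, 245]) cube([3748, 274, 30]);


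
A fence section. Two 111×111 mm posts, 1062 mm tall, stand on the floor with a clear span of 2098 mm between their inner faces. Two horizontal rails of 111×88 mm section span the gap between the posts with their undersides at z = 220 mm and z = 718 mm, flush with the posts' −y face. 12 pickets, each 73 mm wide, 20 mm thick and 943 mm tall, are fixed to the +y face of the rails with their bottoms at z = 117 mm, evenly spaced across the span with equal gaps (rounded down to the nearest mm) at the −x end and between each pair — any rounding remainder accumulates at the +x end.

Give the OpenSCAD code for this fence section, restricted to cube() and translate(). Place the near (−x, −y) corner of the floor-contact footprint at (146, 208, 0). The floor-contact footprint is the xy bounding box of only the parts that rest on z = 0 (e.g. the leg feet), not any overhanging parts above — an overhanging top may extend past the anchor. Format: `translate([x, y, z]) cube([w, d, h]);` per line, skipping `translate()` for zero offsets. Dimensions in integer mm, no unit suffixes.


translate([146, 208, 0]) cube([111, 111, 1062]);
translate([2355, 208, 0]) cube([111, 111, 1062]);
translate([257, 208, 220]) cube([2098, 111, 88]);
translate([257, 208, 718]) cube([2098, 111, 88]);
translate([351, 319, 117]) cube([73, 20, 943]);
translate([518, 319, 117]) cube([73, 20, 943]);
translate([685, 319, 117]) cube([73, 20, 943]);
translate([852, 319, 117]) cube([73, 20, 943]);
translate([1019, 319, 117]) cube([73, 20, 943]);
translate([1186, 319, 117]) cube([73, 20, 943]);
translate([1353, 319, 117]) cube([73, 20, 943]);
translate([1520, 319, 117]) cube([73, 20, 943]);
translate([1687, 319, 117]) cube([73, 20, 943]);
translate([1854, 319, 117]) cube([73, 20, 943]);
translate([2021, 319, 117]) cube([73, 20, 943]);
translate([2188, 319, 117]) cube([73, 20, 943]);


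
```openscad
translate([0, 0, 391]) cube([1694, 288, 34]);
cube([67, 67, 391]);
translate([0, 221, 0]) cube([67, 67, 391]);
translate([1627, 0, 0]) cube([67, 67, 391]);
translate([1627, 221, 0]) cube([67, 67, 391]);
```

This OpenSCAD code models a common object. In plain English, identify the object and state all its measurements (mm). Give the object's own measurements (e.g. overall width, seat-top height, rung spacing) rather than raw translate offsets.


A long wooden bench with a 1694 mm (x) × 288 mm (y) seat, 34 mm thick, its top surface 425 mm above the floor. Four 67 mm square legs at the seat corners, flush with the edges, run from z = 0 to the seat underside.


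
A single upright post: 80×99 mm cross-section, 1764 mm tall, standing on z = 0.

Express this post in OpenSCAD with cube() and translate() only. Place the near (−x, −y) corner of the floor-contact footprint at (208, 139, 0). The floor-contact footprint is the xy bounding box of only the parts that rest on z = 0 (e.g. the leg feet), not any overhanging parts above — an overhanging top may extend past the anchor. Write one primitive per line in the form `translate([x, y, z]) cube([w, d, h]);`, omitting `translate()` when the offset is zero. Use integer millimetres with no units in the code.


translate([208, 139, 0]) cube([80, 99, 1764]);


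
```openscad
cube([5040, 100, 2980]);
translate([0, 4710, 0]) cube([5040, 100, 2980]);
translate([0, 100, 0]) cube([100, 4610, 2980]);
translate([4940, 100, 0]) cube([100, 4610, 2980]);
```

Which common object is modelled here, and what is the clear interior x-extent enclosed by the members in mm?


A house (or room) frame. The interior width is 4840 mm.

Four 2980 mm walls enclosing a rectangle with no floor or roof — a room or house frame. Outside width is 5040 mm and wall thickness is 100 mm, so the interior width is 5040 − 2 × 100 = 4840 mm.


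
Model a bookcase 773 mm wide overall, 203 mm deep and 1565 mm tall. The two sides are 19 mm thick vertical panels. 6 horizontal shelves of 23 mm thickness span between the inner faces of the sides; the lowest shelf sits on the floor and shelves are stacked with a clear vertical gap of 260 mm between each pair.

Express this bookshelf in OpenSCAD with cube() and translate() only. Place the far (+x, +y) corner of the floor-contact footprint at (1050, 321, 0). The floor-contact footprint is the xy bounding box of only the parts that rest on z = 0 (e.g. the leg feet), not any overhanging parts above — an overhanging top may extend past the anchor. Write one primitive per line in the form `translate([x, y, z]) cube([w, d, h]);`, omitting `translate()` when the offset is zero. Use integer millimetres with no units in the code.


translate([277, 118, 0]) cube([19, 203, 1565]);
translate([1031, 118, 0]) cube([19, 203, 1565]);
translate([296, 118, 0]) cube([735, 203, 23]);
translate([296, 118, 283]) cube([735, 203, 23]);
translate([296, 118, 566]) cube([735, 203, 23]);
translate([296, 118, 849]) cube([735, 203, 23]);
translate([296, 118, 1132]) cube([735, 203, 23]);
translate([296, 118, 1415]) cube([735, 203, 23]);
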